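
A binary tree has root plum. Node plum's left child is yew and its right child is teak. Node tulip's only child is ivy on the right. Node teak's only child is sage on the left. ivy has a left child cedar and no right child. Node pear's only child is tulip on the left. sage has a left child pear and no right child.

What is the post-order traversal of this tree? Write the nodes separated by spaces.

Post-order visits the left subtree, then the right subtree, then the node.
At plum: go left to yew.
  yew is a leaf — visit yew.
At plum: go right to teak.
  At teak: go left to sage.
    At sage: go left to pear.
      At pear: go left to tulip.
        At tulip: no left child.
        At tulip: go right to ivy.
          At ivy: go left to cedar.
            cedar is a leaf — visit cedar.
          At ivy: no right child.
          Visit ivy.
        Visit tulip.
      At pear: no right child.
      Visit pear.
    At sage: no right child.
    Visit sage.
  At teak: no right child.
  Visit teak.
Visit plum.

yew cedar ivy tulip pear sage teak plum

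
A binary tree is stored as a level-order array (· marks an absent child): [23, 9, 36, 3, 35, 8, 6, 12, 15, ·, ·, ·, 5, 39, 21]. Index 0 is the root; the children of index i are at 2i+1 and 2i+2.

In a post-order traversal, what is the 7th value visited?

Post-order visits the left subtree, then the right subtree, then the node.
At 23: go left to 9.
  At 9: go left to 3.
    At 3: go left to 12.
      12 is a leaf — visit 12.
    At 3: go right to 15.
      15 is a leaf — visit 15.
    Visit 3.
  At 9: go right to 35.
    35 is a leaf — visit 35.
  Visit 9.
At 23: go right to 36.
  At 36: go left to 8.
    At 8: no left child.
    At 8: go right to 5.
      5 is a leaf — visit 5.
    Visit 8.
  At 36: go right to 6.
    At 6: go left to 39.
      39 is a leaf — visit 39.
    At 6: go right to 21.
      21 is a leaf — visit 21.
    Visit 6.
  Visit 36.
Visit 23.
Full post-order sequence: 12, 15, 3, 35, 9, 5, 8, 39, 21, 6, 36, 23.

8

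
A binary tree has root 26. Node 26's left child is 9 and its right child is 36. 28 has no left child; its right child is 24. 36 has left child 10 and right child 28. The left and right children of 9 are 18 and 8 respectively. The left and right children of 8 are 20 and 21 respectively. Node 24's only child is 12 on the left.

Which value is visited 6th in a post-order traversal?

10

Post-order visits the left subtree, then the right subtree, then the node.
At 26: go left to 9.
  At 9: go left to 18.
    18 is a leaf — visit 18.
  At 9: go right to 8.
    At 8: go left to 20.
      20 is a leaf — visit 20.
    At 8: go right to 21.
      21 is a leaf — visit 21.
    Visit 8.
  Visit 9.
At 26: go right to 36.
  At 36: go left to 10.
    10 is a leaf — visit 10.
  At 36: go right to 28.
    At 28: no left child.
    At 28: go right to 24.
      At 24: go left to 12.
        12 is a leaf — visit 12.
      At 24: no right child.
      Visit 24.
    Visit 28.
  Visit 36.
Visit 26.
Full post-order sequence: 18, 20, 21, 8, 9, 10, 12, 24, 28, 36, 26.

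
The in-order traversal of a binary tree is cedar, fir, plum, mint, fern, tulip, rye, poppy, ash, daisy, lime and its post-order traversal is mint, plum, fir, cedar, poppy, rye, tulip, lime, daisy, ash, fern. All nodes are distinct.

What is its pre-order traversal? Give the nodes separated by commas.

fern, cedar, fir, plum, mint, ash, tulip, rye, poppy, daisy, lime

The last element of post-order is the root; it splits in-order into left and right subtrees.
Root fern: left subtree has 4 nodes {cedar, fir, plum, mint}, right has 6 {tulip, rye, poppy, ash, daisy, lime}.
  Root cedar: left subtree has 0 nodes { }, right has 3 {fir, plum, mint}.
    Root fir: left subtree has 0 nodes { }, right has 2 {plum, mint}.
      Root plum: left subtree has 0 nodes { }, right has 1 {mint}.
  Root ash: left subtree has 3 nodes {tulip, rye, poppy}, right has 2 {daisy, lime}.
    Root tulip: left subtree has 0 nodes { }, right has 2 {rye, poppy}.
      Root rye: left subtree has 0 nodes { }, right has 1 {poppy}.
    Root daisy: left subtree has 0 nodes { }, right has 1 {lime}.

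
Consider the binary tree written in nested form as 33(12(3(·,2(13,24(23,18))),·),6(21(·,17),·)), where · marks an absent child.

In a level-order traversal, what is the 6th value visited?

2

Level-order visits nodes level by level from the root, left to right within each level.
Level 0: 33
Level 1: 12, 6
Level 2: 3, 21
Level 3: 2, 17
Level 4: 13, 24
Level 5: 23, 18
Full level-order sequence: 33, 12, 6, 3, 21, 2, 17, 13, 24, 23, 18.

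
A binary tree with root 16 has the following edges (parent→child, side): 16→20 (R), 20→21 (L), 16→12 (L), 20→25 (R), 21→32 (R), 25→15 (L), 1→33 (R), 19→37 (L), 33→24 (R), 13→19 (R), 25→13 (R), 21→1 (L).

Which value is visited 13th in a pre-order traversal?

37

Pre-order visits the node, then its left subtree, then its right subtree.
Visit 16.
At 16: go left to 12.
  12 is a leaf — visit 12.
At 16: go right to 20.
  Visit 20.
  At 20: go left to 21.
    Visit 21.
    At 21: go left to 1.
      Visit 1.
      At 1: no left child.
      At 1: go right to 33.
        Visit 33.
        At 33: no left child.
        At 33: go right to 24.
          24 is a leaf — visit 24.
    At 21: go right to 32.
      32 is a leaf — visit 32.
  At 20: go right to 25.
    Visit 25.
    At 25: go left to 15.
      15 is a leaf — visit 15.
    At 25: go right to 13.
      Visit 13.
      At 13: no left child.
      At 13: go right to 19.
        Visit 19.
        At 19: go left to 37.
          37 is a leaf — visit 37.
        At 19: no right child.
Full pre-order sequence: 16, 12, 20, 21, 1, 33, 24, 32, 25, 15, 13, 19, 37.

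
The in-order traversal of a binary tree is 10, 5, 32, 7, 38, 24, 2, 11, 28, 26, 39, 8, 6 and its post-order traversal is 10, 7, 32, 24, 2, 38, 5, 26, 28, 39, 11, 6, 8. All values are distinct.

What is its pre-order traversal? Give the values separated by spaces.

The last element of post-order is the root; it splits in-order into left and right subtrees.
Root 8: left subtree has 11 nodes {10, 5, 32, 7, 38, 24, 2, 11, 28, 26, 39}, right has 1 {6}.
  Root 11: left subtree has 7 nodes {10, 5, 32, 7, 38, 24, 2}, right has 3 {28, 26, 39}.
    Root 5: left subtree has 1 node {10}, right has 5 {32, 7, 38, 24, 2}.
      Root 38: left subtree has 2 nodes {32, 7}, right has 2 {24, 2}.
        Root 32: left subtree has 0 nodes { }, right has 1 {7}.
        Root 2: left subtree has 1 node {24}, right has 0 { }.
    Root 39: left subtree has 2 nodes {28, 26}, right has 0 { }.
      Root 28: left subtree has 0 nodes { }, right has 1 {26}.

8 11 5 10 38 32 7 2 24 39 28 26 6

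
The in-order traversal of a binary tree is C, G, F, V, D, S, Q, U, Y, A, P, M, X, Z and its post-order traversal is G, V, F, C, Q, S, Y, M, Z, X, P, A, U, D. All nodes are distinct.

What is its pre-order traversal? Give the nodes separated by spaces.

D C F G V U S Q A Y P X M Z

The last element of post-order is the root; it splits in-order into left and right subtrees.
Root D: left subtree has 4 nodes {C, G, F, V}, right has 9 {S, Q, U, Y, A, P, M, X, Z}.
  Root C: left subtree has 0 nodes { }, right has 3 {G, F, V}.
    Root F: left subtree has 1 node {G}, right has 1 {V}.
  Root U: left subtree has 2 nodes {S, Q}, right has 6 {Y, A, P, M, X, Z}.
    Root S: left subtree has 0 nodes { }, right has 1 {Q}.
    Root A: left subtree has 1 node {Y}, right has 4 {P, M, X, Z}.
      Root P: left subtree has 0 nodes { }, right has 3 {M, X, Z}.
        Root X: left subtree has 1 node {M}, right has 1 {Z}.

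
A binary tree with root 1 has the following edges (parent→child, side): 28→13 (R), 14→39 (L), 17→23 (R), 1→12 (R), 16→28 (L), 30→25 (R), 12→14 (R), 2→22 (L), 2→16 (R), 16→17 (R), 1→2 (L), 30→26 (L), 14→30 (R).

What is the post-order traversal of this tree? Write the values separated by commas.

Post-order visits the left subtree, then the right subtree, then the node.
At 1: go left to 2.
  At 2: go left to 22.
    22 is a leaf — visit 22.
  At 2: go right to 16.
    At 16: go left to 28.
      At 28: no left child.
      At 28: go right to 13.
        13 is a leaf — visit 13.
      Visit 28.
    At 16: go right to 17.
      At 17: no left child.
      At 17: go right to 23.
        23 is a leaf — visit 23.
      Visit 17.
    Visit 16.
  Visit 2.
At 1: go right to 12.
  At 12: no left child.
  At 12: go right to 14.
    At 14: go left to 39.
      39 is a leaf — visit 39.
    At 14: go right to 30.
      At 30: go left to 26.
        26 is a leaf — visit 26.
      At 30: go right to 25.
        25 is a leaf — visit 25.
      Visit 30.
    Visit 14.
  Visit 12.
Visit 1.

22, 13, 28, 23, 17, 16, 2, 39, 26, 25, 30, 14, 12, 1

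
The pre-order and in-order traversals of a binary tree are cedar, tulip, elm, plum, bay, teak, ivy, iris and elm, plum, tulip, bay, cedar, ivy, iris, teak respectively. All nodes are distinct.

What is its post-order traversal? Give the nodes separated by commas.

The first element of pre-order is the root; it splits in-order into left and right subtrees.
Root cedar: left subtree has 4 nodes {elm, plum, tulip, bay}, right has 3 {ivy, iris, teak}.
  Root tulip: left subtree has 2 nodes {elm, plum}, right has 1 {bay}.
    Root elm: left subtree has 0 nodes { }, right has 1 {plum}.
  Root teak: left subtree has 2 nodes {ivy, iris}, right has 0 { }.
    Root ivy: left subtree has 0 nodes { }, right has 1 {iris}.

plum, elm, bay, tulip, iris, ivy, teak, cedar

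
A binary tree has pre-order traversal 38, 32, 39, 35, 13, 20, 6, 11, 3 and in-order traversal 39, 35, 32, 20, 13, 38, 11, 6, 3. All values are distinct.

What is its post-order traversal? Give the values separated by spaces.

The first element of pre-order is the root; it splits in-order into left and right subtrees.
Root 38: left subtree has 5 nodes {39, 35, 32, 20, 13}, right has 3 {11, 6, 3}.
  Root 32: left subtree has 2 nodes {39, 35}, right has 2 {20, 13}.
    Root 39: left subtree has 0 nodes { }, right has 1 {35}.
    Root 13: left subtree has 1 node {20}, right has 0 { }.
  Root 6: left subtree has 1 node {11}, right has 1 {3}.

35 39 20 13 32 11 3 6 38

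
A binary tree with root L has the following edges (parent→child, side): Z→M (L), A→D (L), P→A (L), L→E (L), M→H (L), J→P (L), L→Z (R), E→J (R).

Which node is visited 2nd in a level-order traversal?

Level-order visits nodes level by level from the root, left to right within each level.
Level 0: L
Level 1: E, Z
Level 2: J, M
Level 3: P, H
Level 4: A
Level 5: D
Full level-order sequence: L, E, Z, J, M, P, H, A, D.

E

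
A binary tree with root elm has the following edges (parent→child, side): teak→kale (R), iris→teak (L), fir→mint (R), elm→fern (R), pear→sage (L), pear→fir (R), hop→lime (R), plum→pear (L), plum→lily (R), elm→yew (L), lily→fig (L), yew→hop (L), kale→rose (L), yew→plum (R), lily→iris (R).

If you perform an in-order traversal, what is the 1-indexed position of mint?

7

In-order visits the left subtree, then the node, then the right subtree.
At elm: go left to yew.
  At yew: go left to hop.
    At hop: no left child.
    Visit hop.
    At hop: go right to lime.
      lime is a leaf — visit lime.
  Visit yew.
  At yew: go right to plum.
    At plum: go left to pear.
      At pear: go left to sage.
        sage is a leaf — visit sage.
      Visit pear.
      At pear: go right to fir.
        At fir: no left child.
        Visit fir.
        At fir: go right to mint.
          mint is a leaf — visit mint.
    Visit plum.
    At plum: go right to lily.
      At lily: go left to fig.
        fig is a leaf — visit fig.
      Visit lily.
      At lily: go right to iris.
        At iris: go left to teak.
          At teak: no left child.
          Visit teak.
          At teak: go right to kale.
            At kale: go left to rose.
              rose is a leaf — visit rose.
            Visit kale.
            At kale: no right child.
        Visit iris.
        At iris: no right child.
Visit elm.
At elm: go right to fern.
  fern is a leaf — visit fern.
Full in-order sequence: hop, lime, yew, sage, pear, fir, mint, plum, fig, lily, teak, rose, kale, iris, elm, fern.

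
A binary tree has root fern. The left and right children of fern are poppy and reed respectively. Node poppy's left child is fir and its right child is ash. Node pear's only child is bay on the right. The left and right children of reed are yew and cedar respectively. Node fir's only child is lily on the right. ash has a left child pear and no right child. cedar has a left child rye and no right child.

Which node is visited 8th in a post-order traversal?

Post-order visits the left subtree, then the right subtree, then the node.
At fern: go left to poppy.
  At poppy: go left to fir.
    At fir: no left child.
    At fir: go right to lily.
      lily is a leaf — visit lily.
    Visit fir.
  At poppy: go right to ash.
    At ash: go left to pear.
      At pear: no left child.
      At pear: go right to bay.
        bay is a leaf — visit bay.
      Visit pear.
    At ash: no right child.
    Visit ash.
  Visit poppy.
At fern: go right to reed.
  At reed: go left to yew.
    yew is a leaf — visit yew.
  At reed: go right to cedar.
    At cedar: go left to rye.
      rye is a leaf — visit rye.
    At cedar: no right child.
    Visit cedar.
  Visit reed.
Visit fern.
Full post-order sequence: lily, fir, bay, pear, ash, poppy, yew, rye, cedar, reed, fern.

rye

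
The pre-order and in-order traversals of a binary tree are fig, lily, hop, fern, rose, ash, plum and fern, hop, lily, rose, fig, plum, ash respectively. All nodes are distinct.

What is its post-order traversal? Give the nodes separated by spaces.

fern hop rose lily plum ash fig

The first element of pre-order is the root; it splits in-order into left and right subtrees.
Root fig: left subtree has 4 nodes {fern, hop, lily, rose}, right has 2 {plum, ash}.
  Root lily: left subtree has 2 nodes {fern, hop}, right has 1 {rose}.
    Root hop: left subtree has 1 node {fern}, right has 0 { }.
  Root ash: left subtree has 1 node {plum}, right has 0 { }.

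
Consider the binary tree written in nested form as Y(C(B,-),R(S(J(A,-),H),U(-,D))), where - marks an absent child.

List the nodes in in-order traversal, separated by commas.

In-order visits the left subtree, then the node, then the right subtree.
At Y: go left to C.
  At C: go left to B.
    B is a leaf — visit B.
  Visit C.
  At C: no right child.
Visit Y.
At Y: go right to R.
  At R: go left to S.
    At S: go left to J.
      At J: go left to A.
        A is a leaf — visit A.
      Visit J.
      At J: no right child.
    Visit S.
    At S: go right to H.
      H is a leaf — visit H.
  Visit R.
  At R: go right to U.
    At U: no left child.
    Visit U.
    At U: go right to D.
      D is a leaf — visit D.

B, C, Y, A, J, S, H, R, U, D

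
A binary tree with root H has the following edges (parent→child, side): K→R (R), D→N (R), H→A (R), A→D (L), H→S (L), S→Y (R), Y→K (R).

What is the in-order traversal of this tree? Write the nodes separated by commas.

In-order visits the left subtree, then the node, then the right subtree.
At H: go left to S.
  At S: no left child.
  Visit S.
  At S: go right to Y.
    At Y: no left child.
    Visit Y.
    At Y: go right to K.
      At K: no left child.
      Visit K.
      At K: go right to R.
        R is a leaf — visit R.
Visit H.
At H: go right to A.
  At A: go left to D.
    At D: no left child.
    Visit D.
    At D: go right to N.
      N is a leaf — visit N.
  Visit A.
  At A: no right child.

S, Y, K, R, H, D, N, A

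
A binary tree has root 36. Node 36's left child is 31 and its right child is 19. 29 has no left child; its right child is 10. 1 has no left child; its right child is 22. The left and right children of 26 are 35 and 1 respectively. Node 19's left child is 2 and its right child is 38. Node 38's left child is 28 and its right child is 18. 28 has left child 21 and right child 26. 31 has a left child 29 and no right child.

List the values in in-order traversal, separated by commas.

29, 10, 31, 36, 2, 19, 21, 28, 35, 26, 1, 22, 38, 18

In-order visits the left subtree, then the node, then the right subtree.
At 36: go left to 31.
  At 31: go left to 29.
    At 29: no left child.
    Visit 29.
    At 29: go right to 10.
      10 is a leaf — visit 10.
  Visit 31.
  At 31: no right child.
Visit 36.
At 36: go right to 19.
  At 19: go left to 2.
    2 is a leaf — visit 2.
  Visit 19.
  At 19: go right to 38.
    At 38: go left to 28.
      At 28: go left to 21.
        21 is a leaf — visit 21.
      Visit 28.
      At 28: go right to 26.
        At 26: go left to 35.
          35 is a leaf — visit 35.
        Visit 26.
        At 26: go right to 1.
          At 1: no left child.
          Visit 1.
          At 1: go right to 22.
            22 is a leaf — visit 22.
    Visit 38.
    At 38: go right to 18.
      18 is a leaf — visit 18.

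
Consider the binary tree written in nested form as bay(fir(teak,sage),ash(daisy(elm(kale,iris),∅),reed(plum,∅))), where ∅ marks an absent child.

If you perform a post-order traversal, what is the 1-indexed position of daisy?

7

Post-order visits the left subtree, then the right subtree, then the node.
At bay: go left to fir.
  At fir: go left to teak.
    teak is a leaf — visit teak.
  At fir: go right to sage.
    sage is a leaf — visit sage.
  Visit fir.
At bay: go right to ash.
  At ash: go left to daisy.
    At daisy: go left to elm.
      At elm: go left to kale.
        kale is a leaf — visit kale.
      At elm: go right to iris.
        iris is a leaf — visit iris.
      Visit elm.
    At daisy: no right child.
    Visit daisy.
  At ash: go right to reed.
    At reed: go left to plum.
      plum is a leaf — visit plum.
    At reed: no right child.
    Visit reed.
  Visit ash.
Visit bay.
Full post-order sequence: teak, sage, fir, kale, iris, elm, daisy, plum, reed, ash, bay.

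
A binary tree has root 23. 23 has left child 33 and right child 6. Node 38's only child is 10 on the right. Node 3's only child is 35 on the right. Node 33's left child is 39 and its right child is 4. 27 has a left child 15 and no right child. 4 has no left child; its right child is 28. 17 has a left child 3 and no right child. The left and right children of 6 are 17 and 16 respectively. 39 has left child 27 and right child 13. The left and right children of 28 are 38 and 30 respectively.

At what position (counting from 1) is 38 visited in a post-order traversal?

Post-order visits the left subtree, then the right subtree, then the node.
At 23: go left to 33.
  At 33: go left to 39.
    At 39: go left to 27.
      At 27: go left to 15.
        15 is a leaf — visit 15.
      At 27: no right child.
      Visit 27.
    At 39: go right to 13.
      13 is a leaf — visit 13.
    Visit 39.
  At 33: go right to 4.
    At 4: no left child.
    At 4: go right to 28.
      At 28: go left to 38.
        At 38: no left child.
        At 38: go right to 10.
          10 is a leaf — visit 10.
        Visit 38.
      At 28: go right to 30.
        30 is a leaf — visit 30.
      Visit 28.
    Visit 4.
  Visit 33.
At 23: go right to 6.
  At 6: go left to 17.
    At 17: go left to 3.
      At 3: no left child.
      At 3: go right to 35.
        35 is a leaf — visit 35.
      Visit 3.
    At 17: no right child.
    Visit 17.
  At 6: go right to 16.
    16 is a leaf — visit 16.
  Visit 6.
Visit 23.
Full post-order sequence: 15, 27, 13, 39, 10, 38, 30, 28, 4, 33, 35, 3, 17, 16, 6, 23.

6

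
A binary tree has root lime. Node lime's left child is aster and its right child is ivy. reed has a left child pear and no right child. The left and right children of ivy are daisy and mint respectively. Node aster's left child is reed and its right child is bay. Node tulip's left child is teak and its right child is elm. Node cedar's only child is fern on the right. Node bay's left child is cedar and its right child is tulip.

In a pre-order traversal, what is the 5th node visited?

Pre-order visits the node, then its left subtree, then its right subtree.
Visit lime.
At lime: go left to aster.
  Visit aster.
  At aster: go left to reed.
    Visit reed.
    At reed: go left to pear.
      pear is a leaf — visit pear.
    At reed: no right child.
  At aster: go right to bay.
    Visit bay.
    At bay: go left to cedar.
      Visit cedar.
      At cedar: no left child.
      At cedar: go right to fern.
        fern is a leaf — visit fern.
    At bay: go right to tulip.
      Visit tulip.
      At tulip: go left to teak.
        teak is a leaf — visit teak.
      At tulip: go right to elm.
        elm is a leaf — visit elm.
At lime: go right to ivy.
  Visit ivy.
  At ivy: go left to daisy.
    daisy is a leaf — visit daisy.
  At ivy: go right to mint.
    mint is a leaf — visit mint.
Full pre-order sequence: lime, aster, reed, pear, bay, cedar, fern, tulip, teak, elm, ivy, daisy, mint.

bay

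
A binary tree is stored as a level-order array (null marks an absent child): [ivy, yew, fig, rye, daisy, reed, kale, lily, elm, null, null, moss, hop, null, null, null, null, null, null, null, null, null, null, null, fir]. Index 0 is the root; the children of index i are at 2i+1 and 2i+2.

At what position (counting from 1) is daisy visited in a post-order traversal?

4

Post-order visits the left subtree, then the right subtree, then the node.
At ivy: go left to yew.
  At yew: go left to rye.
    At rye: go left to lily.
      lily is a leaf — visit lily.
    At rye: go right to elm.
      elm is a leaf — visit elm.
    Visit rye.
  At yew: go right to daisy.
    daisy is a leaf — visit daisy.
  Visit yew.
At ivy: go right to fig.
  At fig: go left to reed.
    At reed: go left to moss.
      At moss: no left child.
      At moss: go right to fir.
        fir is a leaf — visit fir.
      Visit moss.
    At reed: go right to hop.
      hop is a leaf — visit hop.
    Visit reed.
  At fig: go right to kale.
    kale is a leaf — visit kale.
  Visit fig.
Visit ivy.
Full post-order sequence: lily, elm, rye, daisy, yew, fir, moss, hop, reed, kale, fig, ivy.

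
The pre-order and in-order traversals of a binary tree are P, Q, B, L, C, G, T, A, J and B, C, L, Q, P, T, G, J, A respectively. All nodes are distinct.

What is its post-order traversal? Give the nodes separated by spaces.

C L B Q T J A G P

The first element of pre-order is the root; it splits in-order into left and right subtrees.
Root P: left subtree has 4 nodes {B, C, L, Q}, right has 4 {T, G, J, A}.
  Root Q: left subtree has 3 nodes {B, C, L}, right has 0 { }.
    Root B: left subtree has 0 nodes { }, right has 2 {C, L}.
      Root L: left subtree has 1 node {C}, right has 0 { }.
  Root G: left subtree has 1 node {T}, right has 2 {J, A}.
    Root A: left subtree has 1 node {J}, right has 0 { }.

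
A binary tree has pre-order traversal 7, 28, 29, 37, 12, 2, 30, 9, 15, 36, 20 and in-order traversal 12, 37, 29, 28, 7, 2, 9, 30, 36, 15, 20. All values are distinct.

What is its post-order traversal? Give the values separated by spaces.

12 37 29 28 9 36 20 15 30 2 7

The first element of pre-order is the root; it splits in-order into left and right subtrees.
Root 7: left subtree has 4 nodes {12, 37, 29, 28}, right has 6 {2, 9, 30, 36, 15, 20}.
  Root 28: left subtree has 3 nodes {12, 37, 29}, right has 0 { }.
    Root 29: left subtree has 2 nodes {12, 37}, right has 0 { }.
      Root 37: left subtree has 1 node {12}, right has 0 { }.
  Root 2: left subtree has 0 nodes { }, right has 5 {9, 30, 36, 15, 20}.
    Root 30: left subtree has 1 node {9}, right has 3 {36, 15, 20}.
      Root 15: left subtree has 1 node {36}, right has 1 {20}.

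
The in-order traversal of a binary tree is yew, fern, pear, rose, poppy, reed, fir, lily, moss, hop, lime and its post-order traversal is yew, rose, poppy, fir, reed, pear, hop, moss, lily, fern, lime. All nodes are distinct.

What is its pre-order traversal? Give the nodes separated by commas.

The last element of post-order is the root; it splits in-order into left and right subtrees.
Root lime: left subtree has 10 nodes {yew, fern, pear, rose, poppy, reed, fir, lily, moss, hop}, right has 0 { }.
  Root fern: left subtree has 1 node {yew}, right has 8 {pear, rose, poppy, reed, fir, lily, moss, hop}.
    Root lily: left subtree has 5 nodes {pear, rose, poppy, reed, fir}, right has 2 {moss, hop}.
      Root pear: left subtree has 0 nodes { }, right has 4 {rose, poppy, reed, fir}.
        Root reed: left subtree has 2 nodes {rose, poppy}, right has 1 {fir}.
          Root poppy: left subtree has 1 node {rose}, right has 0 { }.
      Root moss: left subtree has 0 nodes { }, right has 1 {hop}.

lime, fern, yew, lily, pear, reed, poppy, rose, fir, moss, hop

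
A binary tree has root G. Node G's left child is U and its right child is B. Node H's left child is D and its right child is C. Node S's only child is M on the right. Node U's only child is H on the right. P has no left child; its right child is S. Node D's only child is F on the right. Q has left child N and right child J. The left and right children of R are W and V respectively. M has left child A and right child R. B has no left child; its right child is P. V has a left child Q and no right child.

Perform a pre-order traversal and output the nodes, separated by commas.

G, U, H, D, F, C, B, P, S, M, A, R, W, V, Q, N, J

Pre-order visits the node, then its left subtree, then its right subtree.
Visit G.
At G: go left to U.
  Visit U.
  At U: no left child.
  At U: go right to H.
    Visit H.
    At H: go left to D.
      Visit D.
      At D: no left child.
      At D: go right to F.
        F is a leaf — visit F.
    At H: go right to C.
      C is a leaf — visit C.
At G: go right to B.
  Visit B.
  At B: no left child.
  At B: go right to P.
    Visit P.
    At P: no left child.
    At P: go right to S.
      Visit S.
      At S: no left child.
      At S: go right to M.
        Visit M.
        At M: go left to A.
          A is a leaf — visit A.
        At M: go right to R.
          Visit R.
          At R: go left to W.
            W is a leaf — visit W.
          At R: go right to V.
            Visit V.
            At V: go left to Q.
              Visit Q.
              At Q: go left to N.
                N is a leaf — visit N.
              At Q: go right to J.
                J is a leaf — visit J.
            At V: no right child.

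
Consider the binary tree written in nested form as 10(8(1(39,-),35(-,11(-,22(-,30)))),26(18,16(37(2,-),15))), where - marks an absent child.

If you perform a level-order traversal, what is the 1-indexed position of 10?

Level-order visits nodes level by level from the root, left to right within each level.
Level 0: 10
Level 1: 8, 26
Level 2: 1, 35, 18, 16
Level 3: 39, 11, 37, 15
Level 4: 22, 2
Level 5: 30
Full level-order sequence: 10, 8, 26, 1, 35, 18, 16, 39, 11, 37, 15, 22, 2, 30.

1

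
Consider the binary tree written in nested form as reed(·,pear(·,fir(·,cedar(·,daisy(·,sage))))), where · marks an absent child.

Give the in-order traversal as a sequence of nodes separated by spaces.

In-order visits the left subtree, then the node, then the right subtree.
At reed: no left child.
Visit reed.
At reed: go right to pear.
  At pear: no left child.
  Visit pear.
  At pear: go right to fir.
    At fir: no left child.
    Visit fir.
    At fir: go right to cedar.
      At cedar: no left child.
      Visit cedar.
      At cedar: go right to daisy.
        At daisy: no left child.
        Visit daisy.
        At daisy: go right to sage.
          sage is a leaf — visit sage.

reed pear fir cedar daisy sage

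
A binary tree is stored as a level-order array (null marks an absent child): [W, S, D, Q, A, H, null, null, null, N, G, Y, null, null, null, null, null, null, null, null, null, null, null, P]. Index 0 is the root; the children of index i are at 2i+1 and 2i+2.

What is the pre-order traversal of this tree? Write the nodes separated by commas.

W, S, Q, A, N, G, D, H, Y, P

Pre-order visits the node, then its left subtree, then its right subtree.
Visit W.
At W: go left to S.
  Visit S.
  At S: go left to Q.
    Q is a leaf — visit Q.
  At S: go right to A.
    Visit A.
    At A: go left to N.
      N is a leaf — visit N.
    At A: go right to G.
      G is a leaf — visit G.
At W: go right to D.
  Visit D.
  At D: go left to H.
    Visit H.
    At H: go left to Y.
      Visit Y.
      At Y: go left to P.
        P is a leaf — visit P.
      At Y: no right child.
    At H: no right child.
  At D: no right child.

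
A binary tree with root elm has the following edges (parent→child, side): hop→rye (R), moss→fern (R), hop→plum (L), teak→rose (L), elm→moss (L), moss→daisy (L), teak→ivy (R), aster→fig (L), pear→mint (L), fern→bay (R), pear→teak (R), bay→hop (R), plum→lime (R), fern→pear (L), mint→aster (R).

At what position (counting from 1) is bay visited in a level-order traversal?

Level-order visits nodes level by level from the root, left to right within each level.
Level 0: elm
Level 1: moss
Level 2: daisy, fern
Level 3: pear, bay
Level 4: mint, teak, hop
Level 5: aster, rose, ivy, plum, rye
Level 6: fig, lime
Full level-order sequence: elm, moss, daisy, fern, pear, bay, mint, teak, hop, aster, rose, ivy, plum, rye, fig, lime.

6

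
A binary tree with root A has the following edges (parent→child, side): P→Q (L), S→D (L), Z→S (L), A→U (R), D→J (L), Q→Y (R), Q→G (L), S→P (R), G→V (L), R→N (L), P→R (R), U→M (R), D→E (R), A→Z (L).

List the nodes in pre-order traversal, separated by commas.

A, Z, S, D, J, E, P, Q, G, V, Y, R, N, U, M

Pre-order visits the node, then its left subtree, then its right subtree.
Visit A.
At A: go left to Z.
  Visit Z.
  At Z: go left to S.
    Visit S.
    At S: go left to D.
      Visit D.
      At D: go left to J.
        J is a leaf — visit J.
      At D: go right to E.
        E is a leaf — visit E.
    At S: go right to P.
      Visit P.
      At P: go left to Q.
        Visit Q.
        At Q: go left to G.
          Visit G.
          At G: go left to V.
            V is a leaf — visit V.
          At G: no right child.
        At Q: go right to Y.
          Y is a leaf — visit Y.
      At P: go right to R.
        Visit R.
        At R: go left to N.
          N is a leaf — visit N.
        At R: no right child.
  At Z: no right child.
At A: go right to U.
  Visit U.
  At U: no left child.
  At U: go right to M.
    M is a leaf — visit M.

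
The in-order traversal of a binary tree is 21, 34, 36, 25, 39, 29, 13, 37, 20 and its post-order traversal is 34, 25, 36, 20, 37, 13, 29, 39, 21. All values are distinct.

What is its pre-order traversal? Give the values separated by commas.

The last element of post-order is the root; it splits in-order into left and right subtrees.
Root 21: left subtree has 0 nodes { }, right has 8 {34, 36, 25, 39, 29, 13, 37, 20}.
  Root 39: left subtree has 3 nodes {34, 36, 25}, right has 4 {29, 13, 37, 20}.
    Root 36: left subtree has 1 node {34}, right has 1 {25}.
    Root 29: left subtree has 0 nodes { }, right has 3 {13, 37, 20}.
      Root 13: left subtree has 0 nodes { }, right has 2 {37, 20}.
        Root 37: left subtree has 0 nodes { }, right has 1 {20}.

21, 39, 36, 34, 25, 29, 13, 37, 20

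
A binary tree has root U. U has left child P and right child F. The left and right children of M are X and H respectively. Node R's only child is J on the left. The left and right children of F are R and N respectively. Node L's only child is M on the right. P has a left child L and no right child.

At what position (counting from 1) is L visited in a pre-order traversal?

Pre-order visits the node, then its left subtree, then its right subtree.
Visit U.
At U: go left to P.
  Visit P.
  At P: go left to L.
    Visit L.
    At L: no left child.
    At L: go right to M.
      Visit M.
      At M: go left to X.
        X is a leaf — visit X.
      At M: go right to H.
        H is a leaf — visit H.
  At P: no right child.
At U: go right to F.
  Visit F.
  At F: go left to R.
    Visit R.
    At R: go left to J.
      J is a leaf — visit J.
    At R: no right child.
  At F: go right to N.
    N is a leaf — visit N.
Full pre-order sequence: U, P, L, M, X, H, F, R, J, N.

3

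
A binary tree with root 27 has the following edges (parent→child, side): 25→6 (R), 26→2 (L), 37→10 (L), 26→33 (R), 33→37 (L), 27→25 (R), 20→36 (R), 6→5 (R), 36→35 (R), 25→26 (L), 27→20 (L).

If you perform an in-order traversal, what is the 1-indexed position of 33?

9

In-order visits the left subtree, then the node, then the right subtree.
At 27: go left to 20.
  At 20: no left child.
  Visit 20.
  At 20: go right to 36.
    At 36: no left child.
    Visit 36.
    At 36: go right to 35.
      35 is a leaf — visit 35.
Visit 27.
At 27: go right to 25.
  At 25: go left to 26.
    At 26: go left to 2.
      2 is a leaf — visit 2.
    Visit 26.
    At 26: go right to 33.
      At 33: go left to 37.
        At 37: go left to 10.
          10 is a leaf — visit 10.
        Visit 37.
        At 37: no right child.
      Visit 33.
      At 33: no right child.
  Visit 25.
  At 25: go right to 6.
    At 6: no left child.
    Visit 6.
    At 6: go right to 5.
      5 is a leaf — visit 5.
Full in-order sequence: 20, 36, 35, 27, 2, 26, 10, 37, 33, 25, 6, 5.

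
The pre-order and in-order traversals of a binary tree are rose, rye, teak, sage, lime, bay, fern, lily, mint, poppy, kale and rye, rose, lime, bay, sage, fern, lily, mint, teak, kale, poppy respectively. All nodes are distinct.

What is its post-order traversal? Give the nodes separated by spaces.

The first element of pre-order is the root; it splits in-order into left and right subtrees.
Root rose: left subtree has 1 node {rye}, right has 9 {lime, bay, sage, fern, lily, mint, teak, kale, poppy}.
  Root teak: left subtree has 6 nodes {lime, bay, sage, fern, lily, mint}, right has 2 {kale, poppy}.
    Root sage: left subtree has 2 nodes {lime, bay}, right has 3 {fern, lily, mint}.
      Root lime: left subtree has 0 nodes { }, right has 1 {bay}.
      Root fern: left subtree has 0 nodes { }, right has 2 {lily, mint}.
        Root lily: left subtree has 0 nodes { }, right has 1 {mint}.
    Root poppy: left subtree has 1 node {kale}, right has 0 { }.

rye bay lime mint lily fern sage kale poppy teak rose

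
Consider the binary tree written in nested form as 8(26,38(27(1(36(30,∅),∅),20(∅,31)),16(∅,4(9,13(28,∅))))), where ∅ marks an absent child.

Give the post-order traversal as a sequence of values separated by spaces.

26 30 36 1 31 20 27 9 28 13 4 16 38 8

Post-order visits the left subtree, then the right subtree, then the node.
At 8: go left to 26.
  26 is a leaf — visit 26.
At 8: go right to 38.
  At 38: go left to 27.
    At 27: go left to 1.
      At 1: go left to 36.
        At 36: go left to 30.
          30 is a leaf — visit 30.
        At 36: no right child.
        Visit 36.
      At 1: no right child.
      Visit 1.
    At 27: go right to 20.
      At 20: no left child.
      At 20: go right to 31.
        31 is a leaf — visit 31.
      Visit 20.
    Visit 27.
  At 38: go right to 16.
    At 16: no left child.
    At 16: go right to 4.
      At 4: go left to 9.
        9 is a leaf — visit 9.
      At 4: go right to 13.
        At 13: go left to 28.
          28 is a leaf — visit 28.
        At 13: no right child.
        Visit 13.
      Visit 4.
    Visit 16.
  Visit 38.
Visit 8.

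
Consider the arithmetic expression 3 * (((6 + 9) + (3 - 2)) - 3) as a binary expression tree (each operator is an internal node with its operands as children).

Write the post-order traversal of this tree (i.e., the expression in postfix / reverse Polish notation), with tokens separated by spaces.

3 6 9 + 3 2 - + 3 - *

Post-order on an expression tree gives postfix notation: for each operator, emit left operand, right operand, then the operator.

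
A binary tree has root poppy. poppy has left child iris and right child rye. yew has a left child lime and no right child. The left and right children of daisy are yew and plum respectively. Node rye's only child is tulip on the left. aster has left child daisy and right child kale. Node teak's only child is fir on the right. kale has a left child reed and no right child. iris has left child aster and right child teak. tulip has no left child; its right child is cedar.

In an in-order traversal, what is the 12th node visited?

In-order visits the left subtree, then the node, then the right subtree.
At poppy: go left to iris.
  At iris: go left to aster.
    At aster: go left to daisy.
      At daisy: go left to yew.
        At yew: go left to lime.
          lime is a leaf — visit lime.
        Visit yew.
        At yew: no right child.
      Visit daisy.
      At daisy: go right to plum.
        plum is a leaf — visit plum.
    Visit aster.
    At aster: go right to kale.
      At kale: go left to reed.
        reed is a leaf — visit reed.
      Visit kale.
      At kale: no right child.
  Visit iris.
  At iris: go right to teak.
    At teak: no left child.
    Visit teak.
    At teak: go right to fir.
      fir is a leaf — visit fir.
Visit poppy.
At poppy: go right to rye.
  At rye: go left to tulip.
    At tulip: no left child.
    Visit tulip.
    At tulip: go right to cedar.
      cedar is a leaf — visit cedar.
  Visit rye.
  At rye: no right child.
Full in-order sequence: lime, yew, daisy, plum, aster, reed, kale, iris, teak, fir, poppy, tulip, cedar, rye.

tulip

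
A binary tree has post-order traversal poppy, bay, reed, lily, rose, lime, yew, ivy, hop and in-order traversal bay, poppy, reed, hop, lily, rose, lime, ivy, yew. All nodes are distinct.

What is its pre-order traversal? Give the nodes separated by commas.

hop, reed, bay, poppy, ivy, lime, rose, lily, yew

The last element of post-order is the root; it splits in-order into left and right subtrees.
Root hop: left subtree has 3 nodes {bay, poppy, reed}, right has 5 {lily, rose, lime, ivy, yew}.
  Root reed: left subtree has 2 nodes {bay, poppy}, right has 0 { }.
    Root bay: left subtree has 0 nodes { }, right has 1 {poppy}.
  Root ivy: left subtree has 3 nodes {lily, rose, lime}, right has 1 {yew}.
    Root lime: left subtree has 2 nodes {lily, rose}, right has 0 { }.
      Root rose: left subtree has 1 node {lily}, right has 0 { }.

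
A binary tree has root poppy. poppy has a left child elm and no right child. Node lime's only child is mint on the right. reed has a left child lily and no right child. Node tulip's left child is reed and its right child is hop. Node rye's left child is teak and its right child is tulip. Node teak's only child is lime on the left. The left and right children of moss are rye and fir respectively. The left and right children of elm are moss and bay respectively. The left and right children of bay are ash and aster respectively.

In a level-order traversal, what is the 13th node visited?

Level-order visits nodes level by level from the root, left to right within each level.
Level 0: poppy
Level 1: elm
Level 2: moss, bay
Level 3: rye, fir, ash, aster
Level 4: teak, tulip
Level 5: lime, reed, hop
Level 6: mint, lily
Full level-order sequence: poppy, elm, moss, bay, rye, fir, ash, aster, teak, tulip, lime, reed, hop, mint, lily.

hop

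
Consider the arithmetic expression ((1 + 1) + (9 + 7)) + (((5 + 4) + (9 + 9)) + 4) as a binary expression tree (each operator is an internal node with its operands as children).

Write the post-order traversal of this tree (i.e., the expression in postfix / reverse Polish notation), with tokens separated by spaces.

Post-order on an expression tree gives postfix notation: for each operator, emit left operand, right operand, then the operator.

1 1 + 9 7 + + 5 4 + 9 9 + + 4 + +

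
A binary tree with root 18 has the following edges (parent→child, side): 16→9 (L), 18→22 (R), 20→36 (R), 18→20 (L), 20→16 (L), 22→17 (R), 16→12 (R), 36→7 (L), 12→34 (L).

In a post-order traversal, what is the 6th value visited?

Post-order visits the left subtree, then the right subtree, then the node.
At 18: go left to 20.
  At 20: go left to 16.
    At 16: go left to 9.
      9 is a leaf — visit 9.
    At 16: go right to 12.
      At 12: go left to 34.
        34 is a leaf — visit 34.
      At 12: no right child.
      Visit 12.
    Visit 16.
  At 20: go right to 36.
    At 36: go left to 7.
      7 is a leaf — visit 7.
    At 36: no right child.
    Visit 36.
  Visit 20.
At 18: go right to 22.
  At 22: no left child.
  At 22: go right to 17.
    17 is a leaf — visit 17.
  Visit 22.
Visit 18.
Full post-order sequence: 9, 34, 12, 16, 7, 36, 20, 17, 22, 18.

36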